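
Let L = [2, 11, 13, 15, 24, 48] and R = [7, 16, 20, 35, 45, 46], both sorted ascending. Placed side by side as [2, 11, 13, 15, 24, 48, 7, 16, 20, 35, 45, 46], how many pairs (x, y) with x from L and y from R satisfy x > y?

12

Take each right-half value and tally the left-half values above it:
r = 7: 11, 13, 15, 24, 48 → 5
r = 16: 24, 48 → 2
r = 20: 24, 48 → 2
r = 35: 48 → 1
r = 45: 48 → 1
r = 46: 48 → 1
Cross-inversions: 5 + 2 + 2 + 1 + 1 + 1 = 12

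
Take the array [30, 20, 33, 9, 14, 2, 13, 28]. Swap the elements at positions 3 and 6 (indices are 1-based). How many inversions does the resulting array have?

13

Positions 3 and 6 hold 33 and 2; after swapping, the array is [30, 20, 2, 9, 14, 33, 13, 28].
Sweep left to right; for each value list the smaller values that follow it:
30: 6
20: 4
2: 0
9: 0
14: 1
33: 2
13: 0
28: 0
Sum: 6 + 4 + 0 + 0 + 1 + 2 + 0 + 0 = 13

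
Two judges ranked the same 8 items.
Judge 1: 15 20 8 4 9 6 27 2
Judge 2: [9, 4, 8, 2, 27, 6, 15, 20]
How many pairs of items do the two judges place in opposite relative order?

18 discordant pairs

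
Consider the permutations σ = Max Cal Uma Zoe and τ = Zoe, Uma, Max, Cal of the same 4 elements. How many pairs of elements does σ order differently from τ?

5 discordant pairs

Assign each item its position (1..4) in the first ordering, then rewrite the second ordering as that position sequence:
positions: Max→1, Cal→2, Uma→3, Zoe→4
second ordering as positions: [4, 3, 1, 2]
Discordant pairs = inversions in this position sequence.
4: 3, 1, 2 → 3
3: 1, 2 → 2
1: 0
2: 0
Total: 3 + 2 + 0 + 0 = 5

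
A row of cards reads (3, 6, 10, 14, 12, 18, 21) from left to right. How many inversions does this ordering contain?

Listing every pair i<j with a[i]>a[j] (using 0-based positions):
(3,4): 14 > 12
That's 1 pair.

1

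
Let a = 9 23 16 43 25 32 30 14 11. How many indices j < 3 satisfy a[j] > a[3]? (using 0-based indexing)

0

The element at index 3 is 43.
Elements before it: 9, 23, 16
None of them are larger than 43.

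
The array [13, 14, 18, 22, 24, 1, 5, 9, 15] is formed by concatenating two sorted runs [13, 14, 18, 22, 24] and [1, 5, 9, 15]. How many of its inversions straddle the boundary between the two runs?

18 split inversions

Take each right-half value and tally the left-half values above it:
r = 1: 13, 14, 18, 22, 24 → 5
r = 5: 13, 14, 18, 22, 24 → 5
r = 9: 13, 14, 18, 22, 24 → 5
r = 15: 18, 22, 24 → 3
Cross-inversions: 5 + 5 + 5 + 3 = 18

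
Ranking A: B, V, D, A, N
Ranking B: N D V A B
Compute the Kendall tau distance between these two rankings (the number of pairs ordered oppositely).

8

Assign each item its position (1..5) in the first ordering, then rewrite the second ordering as that position sequence:
positions: B→1, V→2, D→3, A→4, N→5
second ordering as positions: [5, 3, 2, 4, 1]
Discordant pairs = inversions in this position sequence.
5: 3, 2, 4, 1 → 4
3: 2, 1 → 2
2: 1 → 1
4: 1 → 1
1: 0
Total: 4 + 2 + 1 + 1 + 0 = 8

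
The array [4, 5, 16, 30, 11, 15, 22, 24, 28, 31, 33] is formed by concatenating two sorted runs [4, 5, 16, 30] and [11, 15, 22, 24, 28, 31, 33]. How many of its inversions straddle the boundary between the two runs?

Count, for every r in R, how many entries of L exceed r:
r = 11: 16, 30 → 2
r = 15: 16, 30 → 2
r = 22: 30 → 1
r = 24: 30 → 1
r = 28: 30 → 1
r = 31: none → 0
r = 33: none → 0
Cross-inversions: 2 + 2 + 1 + 1 + 1 + 0 + 0 = 7

7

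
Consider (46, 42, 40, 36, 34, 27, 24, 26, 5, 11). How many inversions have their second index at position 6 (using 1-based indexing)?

5

The element at index 6 is 27.
Elements before it: 46, 42, 40, 36, 34
Those larger than 27: 46, 42, 40, 36, 34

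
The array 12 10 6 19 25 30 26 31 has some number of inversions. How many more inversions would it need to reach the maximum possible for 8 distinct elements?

Maximum inversions for 8 distinct elements is C(8, 2) = 8·7/2 = 28.
Current inversions — for each element, count later smaller elements:
12: 2
10: 1
6: 0
19: 0
25: 0
30: 1
26: 0
31: 0
Current total: 2 + 1 + 0 + 0 + 0 + 1 + 0 + 0 = 4
Shortfall: 28 − 4 = 24

24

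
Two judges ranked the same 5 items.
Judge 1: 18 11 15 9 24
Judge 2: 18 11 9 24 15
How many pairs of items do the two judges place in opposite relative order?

2 discordant pairs

Assign each item its position (1..5) in the first ordering, then rewrite the second ordering as that position sequence:
positions: 18→1, 11→2, 15→3, 9→4, 24→5
second ordering as positions: [1, 2, 4, 5, 3]
Discordant pairs = inversions in this position sequence.
1: 0
2: 0
4: 3 → 1
5: 3 → 1
3: 0
Total: 0 + 0 + 1 + 1 + 0 = 2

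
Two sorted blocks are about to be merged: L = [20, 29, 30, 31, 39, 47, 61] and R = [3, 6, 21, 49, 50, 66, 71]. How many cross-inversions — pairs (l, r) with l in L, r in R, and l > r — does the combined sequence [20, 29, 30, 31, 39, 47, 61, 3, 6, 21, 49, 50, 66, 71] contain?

22

For each element r of the right run, count left-run elements greater than r:
r = 3: 20, 29, 30, 31, 39, 47, 61 → 7
r = 6: 20, 29, 30, 31, 39, 47, 61 → 7
r = 21: 29, 30, 31, 39, 47, 61 → 6
r = 49: 61 → 1
r = 50: 61 → 1
r = 66: none → 0
r = 71: none → 0
Cross-inversions: 7 + 7 + 6 + 1 + 1 + 0 + 0 = 22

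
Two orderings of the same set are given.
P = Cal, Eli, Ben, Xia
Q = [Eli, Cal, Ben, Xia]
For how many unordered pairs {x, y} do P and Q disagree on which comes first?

Assign each item its position (1..4) in the first ordering, then rewrite the second ordering as that position sequence:
positions: Cal→1, Eli→2, Ben→3, Xia→4
second ordering as positions: [2, 1, 3, 4]
Discordant pairs = inversions in this position sequence.
2: 1 → 1
1: 0
3: 0
4: 0
Total: 1 + 0 + 0 + 0 = 1

1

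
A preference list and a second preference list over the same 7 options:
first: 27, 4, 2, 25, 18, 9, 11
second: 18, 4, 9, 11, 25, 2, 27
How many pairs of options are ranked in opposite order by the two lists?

Assign each item its position (1..7) in the first ordering, then rewrite the second ordering as that position sequence:
positions: 27→1, 4→2, 2→3, 25→4, 18→5, 9→6, 11→7
second ordering as positions: [5, 2, 6, 7, 4, 3, 1]
Discordant pairs = inversions in this position sequence.
5: 2, 4, 3, 1 → 4
2: 1 → 1
6: 4, 3, 1 → 3
7: 4, 3, 1 → 3
4: 3, 1 → 2
3: 1 → 1
1: 0
Total: 4 + 1 + 3 + 3 + 2 + 1 + 0 = 14

14 pairs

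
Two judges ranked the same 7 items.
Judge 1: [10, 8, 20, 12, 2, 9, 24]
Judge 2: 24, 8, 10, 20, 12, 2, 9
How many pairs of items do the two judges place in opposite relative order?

7 discordant pairs

Assign each item its position (1..7) in the first ordering, then rewrite the second ordering as that position sequence:
positions: 10→1, 8→2, 20→3, 12→4, 2→5, 9→6, 24→7
second ordering as positions: [7, 2, 1, 3, 4, 5, 6]
Discordant pairs = inversions in this position sequence.
7: 2, 1, 3, 4, 5, 6 → 6
2: 1 → 1
1: 0
3: 0
4: 0
5: 0
6: 0
Total: 6 + 1 + 0 + 0 + 0 + 0 + 0 = 7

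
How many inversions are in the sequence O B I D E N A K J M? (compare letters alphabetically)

Sweep left to right; for each value list the smaller values that follow it:
O → B, I, D, E, N, A, K, J, M → 9
B → A → 1
I → D, E, A → 3
D → A → 1
E → A → 1
N → A, K, J, M → 4
A → none → 0
K → J → 1
J → none → 0
M → none → 0
Sum: 9 + 1 + 3 + 1 + 1 + 4 + 0 + 1 + 0 + 0 = 20

Inversions: 20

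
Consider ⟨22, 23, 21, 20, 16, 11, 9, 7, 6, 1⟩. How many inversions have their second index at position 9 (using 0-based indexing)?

9

The element at index 9 is 1.
Elements before it: 22, 23, 21, 20, 16, 11, 9, 7, 6
Those larger than 1: 22, 23, 21, 20, 16, 11, 9, 7, 6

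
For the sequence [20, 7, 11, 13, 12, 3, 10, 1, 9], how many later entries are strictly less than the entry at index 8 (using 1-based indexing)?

The element at index 8 is 1.
Elements after it: 9
None of them are smaller than 1.

0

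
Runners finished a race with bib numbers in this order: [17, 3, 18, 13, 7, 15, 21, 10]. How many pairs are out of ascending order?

For each element, count later entries that are smaller:
17: 5
3: 0
18: 4
13: 2
7: 0
15: 1
21: 1
10: 0
Sum: 5 + 0 + 4 + 2 + 0 + 1 + 1 + 0 = 13

13 inversions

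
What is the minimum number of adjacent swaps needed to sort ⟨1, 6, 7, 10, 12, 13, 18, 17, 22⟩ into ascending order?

1

The minimum number of adjacent swaps to sort an array equals its inversion count, since every such swap removes exactly one inversion.
Count inversions — for each element, later elements that are smaller:
1: none → 0
6: none → 0
7: none → 0
10: none → 0
12: none → 0
13: none → 0
18: 17 → 1
17: none → 0
22: none → 0
Total inversions: 0 + 0 + 0 + 0 + 0 + 0 + 1 + 0 + 0 = 1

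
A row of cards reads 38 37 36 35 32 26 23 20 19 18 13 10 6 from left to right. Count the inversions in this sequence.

Sweep left to right; for each value list the smaller values that follow it:
38: 12
37: 11
36: 10
35: 9
32: 8
26: 7
23: 6
20: 5
19: 4
18: 3
13: 2
10: 1
6: 0
Sum: 12 + 11 + 10 + 9 + 8 + 7 + 6 + 5 + 4 + 3 + 2 + 1 + 0 = 78

78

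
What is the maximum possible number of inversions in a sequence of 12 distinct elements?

66

A reversed (strictly descending) arrangement makes every pair an inversion, giving C(12, 2) inversions.
C(12, 2) = 12·11/2 = 66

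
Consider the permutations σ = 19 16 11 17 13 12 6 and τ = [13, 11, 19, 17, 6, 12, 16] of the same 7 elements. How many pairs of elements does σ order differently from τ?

Assign each item its position (1..7) in the first ordering, then rewrite the second ordering as that position sequence:
positions: 19→1, 16→2, 11→3, 17→4, 13→5, 12→6, 6→7
second ordering as positions: [5, 3, 1, 4, 7, 6, 2]
Discordant pairs = inversions in this position sequence.
5: 3, 1, 4, 2 → 4
3: 1, 2 → 2
1: 0
4: 2 → 1
7: 6, 2 → 2
6: 2 → 1
2: 0
Total: 4 + 2 + 0 + 1 + 2 + 1 + 0 = 10

10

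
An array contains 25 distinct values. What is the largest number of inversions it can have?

300 inversions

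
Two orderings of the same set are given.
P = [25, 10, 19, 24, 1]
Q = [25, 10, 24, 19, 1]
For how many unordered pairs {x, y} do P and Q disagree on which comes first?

1 disagreeing pair

Assign each item its position (1..5) in the first ordering, then rewrite the second ordering as that position sequence:
positions: 25→1, 10→2, 19→3, 24→4, 1→5
second ordering as positions: [1, 2, 4, 3, 5]
Discordant pairs = inversions in this position sequence.
1: 0
2: 0
4: 3 → 1
3: 0
5: 0
Total: 0 + 0 + 1 + 0 + 0 = 1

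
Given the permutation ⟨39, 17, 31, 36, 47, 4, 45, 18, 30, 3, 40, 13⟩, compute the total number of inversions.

Element-by-element contributions:
39: 8
17: 3
31: 5
36: 5
47: 7
4: 1
45: 5
18: 2
30: 2
3: 0
40: 1
13: 0
Sum: 8 + 3 + 5 + 5 + 7 + 1 + 5 + 2 + 2 + 0 + 1 + 0 = 39

39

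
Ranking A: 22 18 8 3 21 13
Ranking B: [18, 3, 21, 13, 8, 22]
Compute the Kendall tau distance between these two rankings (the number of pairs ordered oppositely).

Assign each item its position (1..6) in the first ordering, then rewrite the second ordering as that position sequence:
positions: 22→1, 18→2, 8→3, 3→4, 21→5, 13→6
second ordering as positions: [2, 4, 5, 6, 3, 1]
Discordant pairs = inversions in this position sequence.
2: 1 → 1
4: 3, 1 → 2
5: 3, 1 → 2
6: 3, 1 → 2
3: 1 → 1
1: 0
Total: 1 + 2 + 2 + 2 + 1 + 0 = 8

8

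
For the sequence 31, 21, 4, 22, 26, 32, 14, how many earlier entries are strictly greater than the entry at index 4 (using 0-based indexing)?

The element at index 4 is 26.
Elements before it: 31, 21, 4, 22
Those larger than 26: 31

1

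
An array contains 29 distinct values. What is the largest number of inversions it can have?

The maximum occurs when the array is in strictly decreasing order: every one of the C(29, 2) pairs is inverted.
C(29, 2) = 29·28/2 = 406

406 inversions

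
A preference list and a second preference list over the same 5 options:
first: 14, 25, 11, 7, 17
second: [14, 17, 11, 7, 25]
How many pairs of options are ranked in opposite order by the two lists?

5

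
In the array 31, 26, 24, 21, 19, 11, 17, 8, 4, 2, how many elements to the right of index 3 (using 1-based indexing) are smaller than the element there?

7

The element at index 3 is 24.
Elements after it: 21, 19, 11, 17, 8, 4, 2
Those smaller than 24: 21, 19, 11, 17, 8, 4, 2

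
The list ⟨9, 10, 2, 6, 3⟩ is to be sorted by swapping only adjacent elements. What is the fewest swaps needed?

There are 7 adjacent swaps.

The minimum number of adjacent swaps to sort an array equals its inversion count, since every such swap removes exactly one inversion.
Count inversions — for each element, later elements that are smaller:
9: 2, 6, 3 → 3
10: 2, 6, 3 → 3
2: none → 0
6: 3 → 1
3: none → 0
Total inversions: 3 + 3 + 0 + 1 + 0 = 7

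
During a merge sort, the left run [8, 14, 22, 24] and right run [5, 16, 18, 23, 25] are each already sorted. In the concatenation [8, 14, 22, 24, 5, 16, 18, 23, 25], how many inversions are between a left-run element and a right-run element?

9

Take each right-half value and tally the left-half values above it:
r = 5: 8, 14, 22, 24 → 4
r = 16: 22, 24 → 2
r = 18: 22, 24 → 2
r = 23: 24 → 1
r = 25: none → 0
Cross-inversions: 4 + 2 + 2 + 1 + 0 = 9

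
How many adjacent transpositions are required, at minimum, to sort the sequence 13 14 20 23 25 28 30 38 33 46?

1

Minimum adjacent swaps = number of inversions (each swap of adjacent out-of-order elements removes one inversion and no swap can remove more).
Count inversions — for each element, later elements that are smaller:
13: none → 0
14: none → 0
20: none → 0
23: none → 0
25: none → 0
28: none → 0
30: none → 0
38: 33 → 1
33: none → 0
46: none → 0
Total inversions: 0 + 0 + 0 + 0 + 0 + 0 + 0 + 1 + 0 + 0 = 1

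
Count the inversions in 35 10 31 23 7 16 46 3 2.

26 inversions

Sweep left to right; for each value list the smaller values that follow it:
35: 7
10: 3
31: 5
23: 4
7: 2
16: 2
46: 2
3: 1
2: 0
Sum: 7 + 3 + 5 + 4 + 2 + 2 + 2 + 1 + 0 = 26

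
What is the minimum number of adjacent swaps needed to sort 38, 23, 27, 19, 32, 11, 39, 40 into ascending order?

Minimum adjacent swaps = number of inversions (each swap of adjacent out-of-order elements removes one inversion and no swap can remove more).
Count inversions — for each element, later elements that are smaller:
38: 23, 27, 19, 32, 11 → 5
23: 19, 11 → 2
27: 19, 11 → 2
19: 11 → 1
32: 11 → 1
11: none → 0
39: none → 0
40: none → 0
Total inversions: 5 + 2 + 2 + 1 + 1 + 0 + 0 + 0 = 11

11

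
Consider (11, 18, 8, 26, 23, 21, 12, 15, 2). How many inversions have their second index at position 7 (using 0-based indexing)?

The element at index 7 is 15.
Elements before it: 11, 18, 8, 26, 23, 21, 12
Those larger than 15: 18, 26, 23, 21

4 such elements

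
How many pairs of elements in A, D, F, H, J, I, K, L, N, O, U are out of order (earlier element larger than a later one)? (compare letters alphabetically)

1 inversion

For each element, count later entries that are smaller:
A → none → 0
D → none → 0
F → none → 0
H → none → 0
J → I → 1
I → none → 0
K → none → 0
L → none → 0
N → none → 0
O → none → 0
U → none → 0
Sum: 0 + 0 + 0 + 0 + 1 + 0 + 0 + 0 + 0 + 0 + 0 = 1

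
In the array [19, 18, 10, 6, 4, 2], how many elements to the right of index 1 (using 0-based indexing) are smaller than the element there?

The element at index 1 is 18.
Elements after it: 10, 6, 4, 2
Those smaller than 18: 10, 6, 4, 2

4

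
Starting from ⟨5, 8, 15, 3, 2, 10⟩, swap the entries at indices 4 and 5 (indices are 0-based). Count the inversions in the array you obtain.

Positions 4 and 5 hold 2 and 10; after swapping, the array is [5, 8, 15, 3, 10, 2].
Sweep left to right; for each value list the smaller values that follow it:
5 → 3, 2 → 2
8 → 3, 2 → 2
15 → 3, 10, 2 → 3
3 → 2 → 1
10 → 2 → 1
2 → none → 0
Sum: 2 + 2 + 3 + 1 + 1 + 0 = 9

9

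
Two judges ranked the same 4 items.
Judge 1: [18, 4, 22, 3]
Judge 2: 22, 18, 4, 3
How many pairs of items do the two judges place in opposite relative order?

Assign each item its position (1..4) in the first ordering, then rewrite the second ordering as that position sequence:
positions: 18→1, 4→2, 22→3, 3→4
second ordering as positions: [3, 1, 2, 4]
Discordant pairs = inversions in this position sequence.
3: 1, 2 → 2
1: 0
2: 0
4: 0
Total: 2 + 0 + 0 + 0 = 2

2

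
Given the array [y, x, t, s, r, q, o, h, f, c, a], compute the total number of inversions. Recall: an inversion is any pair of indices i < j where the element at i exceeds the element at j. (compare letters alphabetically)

55 out-of-order pairs

Element-by-element contributions:
y: 10
x: 9
t: 8
s: 7
r: 6
q: 5
o: 4
h: 3
f: 2
c: 1
a: 0
Sum: 10 + 9 + 8 + 7 + 6 + 5 + 4 + 3 + 2 + 1 + 0 = 55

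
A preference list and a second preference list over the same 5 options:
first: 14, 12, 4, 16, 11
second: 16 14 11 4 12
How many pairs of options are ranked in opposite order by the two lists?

Assign each item its position (1..5) in the first ordering, then rewrite the second ordering as that position sequence:
positions: 14→1, 12→2, 4→3, 16→4, 11→5
second ordering as positions: [4, 1, 5, 3, 2]
Discordant pairs = inversions in this position sequence.
4: 1, 3, 2 → 3
1: 0
5: 3, 2 → 2
3: 2 → 1
2: 0
Total: 3 + 0 + 2 + 1 + 0 = 6

6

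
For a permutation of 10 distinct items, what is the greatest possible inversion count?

45 inversions

A reversed (strictly descending) arrangement makes every pair an inversion, giving C(10, 2) inversions.
C(10, 2) = 10·9/2 = 45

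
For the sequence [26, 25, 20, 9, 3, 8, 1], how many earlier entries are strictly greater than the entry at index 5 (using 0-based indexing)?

The element at index 5 is 8.
Elements before it: 26, 25, 20, 9, 3
Those larger than 8: 26, 25, 20, 9

4 such elements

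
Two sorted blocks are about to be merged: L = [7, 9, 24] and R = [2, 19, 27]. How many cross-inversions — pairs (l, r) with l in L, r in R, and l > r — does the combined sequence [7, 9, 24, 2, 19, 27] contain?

Take each right-half value and tally the left-half values above it:
r = 2: 7, 9, 24 → 3
r = 19: 24 → 1
r = 27: none → 0
Cross-inversions: 3 + 1 + 0 = 4

4 cross-inversions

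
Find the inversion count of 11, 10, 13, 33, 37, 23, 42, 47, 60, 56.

For each element, count later entries that are smaller:
11 → 10 → 1
10 → none → 0
13 → none → 0
33 → 23 → 1
37 → 23 → 1
23 → none → 0
42 → none → 0
47 → none → 0
60 → 56 → 1
56 → none → 0
Sum: 1 + 0 + 0 + 1 + 1 + 0 + 0 + 0 + 1 + 0 = 4

4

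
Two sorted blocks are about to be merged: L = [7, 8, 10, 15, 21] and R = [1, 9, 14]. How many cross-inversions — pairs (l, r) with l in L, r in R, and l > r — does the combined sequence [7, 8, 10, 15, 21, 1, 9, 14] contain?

Take each right-half value and tally the left-half values above it:
r = 1: 7, 8, 10, 15, 21 → 5
r = 9: 10, 15, 21 → 3
r = 14: 15, 21 → 2
Cross-inversions: 5 + 3 + 2 = 10

10 split inversions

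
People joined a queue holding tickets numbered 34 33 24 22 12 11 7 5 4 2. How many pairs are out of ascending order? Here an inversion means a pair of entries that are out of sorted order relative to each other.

Count, for each position, how many later elements it exceeds:
34 → 33, 24, 22, 12, 11, 7, 5, 4, 2 → 9
33 → 24, 22, 12, 11, 7, 5, 4, 2 → 8
24 → 22, 12, 11, 7, 5, 4, 2 → 7
22 → 12, 11, 7, 5, 4, 2 → 6
12 → 11, 7, 5, 4, 2 → 5
11 → 7, 5, 4, 2 → 4
7 → 5, 4, 2 → 3
5 → 4, 2 → 2
4 → 2 → 1
2 → none → 0
Sum: 9 + 8 + 7 + 6 + 5 + 4 + 3 + 2 + 1 + 0 = 45

45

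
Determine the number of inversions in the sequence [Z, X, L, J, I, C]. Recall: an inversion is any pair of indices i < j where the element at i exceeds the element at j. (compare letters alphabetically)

For each element, count later entries that are smaller:
Z: 5
X: 4
L: 3
J: 2
I: 1
C: 0
Sum: 5 + 4 + 3 + 2 + 1 + 0 = 15

15 inversions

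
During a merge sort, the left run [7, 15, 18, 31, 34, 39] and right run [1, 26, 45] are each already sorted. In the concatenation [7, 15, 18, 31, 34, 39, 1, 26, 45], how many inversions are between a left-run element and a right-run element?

9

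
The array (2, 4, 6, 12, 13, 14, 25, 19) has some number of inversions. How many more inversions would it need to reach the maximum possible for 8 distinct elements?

27

Maximum inversions for 8 distinct elements is C(8, 2) = 8·7/2 = 28.
Current inversions — for each element, count later smaller elements:
2: 0
4: 0
6: 0
12: 0
13: 0
14: 0
25: 1
19: 0
Current total: 0 + 0 + 0 + 0 + 0 + 0 + 1 + 0 = 1
Shortfall: 28 − 1 = 27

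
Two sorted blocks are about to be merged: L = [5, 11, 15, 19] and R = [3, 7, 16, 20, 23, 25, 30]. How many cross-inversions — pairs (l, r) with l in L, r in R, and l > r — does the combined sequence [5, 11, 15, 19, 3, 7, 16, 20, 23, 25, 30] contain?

For each element r of the right run, count left-run elements greater than r:
r = 3: 5, 11, 15, 19 → 4
r = 7: 11, 15, 19 → 3
r = 16: 19 → 1
r = 20: none → 0
r = 23: none → 0
r = 25: none → 0
r = 30: none → 0
Cross-inversions: 4 + 3 + 1 + 0 + 0 + 0 + 0 = 8

Split inversions: 8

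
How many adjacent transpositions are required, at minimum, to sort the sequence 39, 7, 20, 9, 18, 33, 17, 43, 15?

Minimum adjacent swaps = number of inversions (each swap of adjacent out-of-order elements removes one inversion and no swap can remove more).
Count inversions — for each element, later elements that are smaller:
39: 7, 20, 9, 18, 33, 17, 15 → 7
7: none → 0
20: 9, 18, 17, 15 → 4
9: none → 0
18: 17, 15 → 2
33: 17, 15 → 2
17: 15 → 1
43: 15 → 1
15: none → 0
Total inversions: 7 + 0 + 4 + 0 + 2 + 2 + 1 + 1 + 0 = 17

There are 17 adjacent swaps.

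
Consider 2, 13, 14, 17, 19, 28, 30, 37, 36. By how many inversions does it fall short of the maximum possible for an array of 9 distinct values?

Maximum inversions for 9 distinct elements is C(9, 2) = 9·8/2 = 36.
Current inversions — for each element, count later smaller elements:
2: 0
13: 0
14: 0
17: 0
19: 0
28: 0
30: 0
37: 1
36: 0
Current total: 0 + 0 + 0 + 0 + 0 + 0 + 0 + 1 + 0 = 1
Shortfall: 36 − 1 = 35

35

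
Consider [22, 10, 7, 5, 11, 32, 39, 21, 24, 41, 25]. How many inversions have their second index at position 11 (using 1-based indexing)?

The element at index 11 is 25.
Elements before it: 22, 10, 7, 5, 11, 32, 39, 21, 24, 41
Those larger than 25: 32, 39, 41

3 such elements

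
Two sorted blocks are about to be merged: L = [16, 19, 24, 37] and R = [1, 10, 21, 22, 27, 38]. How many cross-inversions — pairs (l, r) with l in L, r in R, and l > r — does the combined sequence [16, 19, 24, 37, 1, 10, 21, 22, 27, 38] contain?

13

Count, for every r in R, how many entries of L exceed r:
r = 1: 16, 19, 24, 37 → 4
r = 10: 16, 19, 24, 37 → 4
r = 21: 24, 37 → 2
r = 22: 24, 37 → 2
r = 27: 37 → 1
r = 38: none → 0
Cross-inversions: 4 + 4 + 2 + 2 + 1 + 0 = 13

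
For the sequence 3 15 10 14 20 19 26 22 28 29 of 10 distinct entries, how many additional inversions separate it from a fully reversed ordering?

Maximum inversions for 10 distinct elements is C(10, 2) = 10·9/2 = 45.
Current inversions — for each element, count later smaller elements:
3: 0
15: 2
10: 0
14: 0
20: 1
19: 0
26: 1
22: 0
28: 0
29: 0
Current total: 0 + 2 + 0 + 0 + 1 + 0 + 1 + 0 + 0 + 0 = 4
Shortfall: 45 − 4 = 41

41 inversions short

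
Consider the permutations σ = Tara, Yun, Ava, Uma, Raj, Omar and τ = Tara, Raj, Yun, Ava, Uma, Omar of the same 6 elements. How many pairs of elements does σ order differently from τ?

3

Assign each item its position (1..6) in the first ordering, then rewrite the second ordering as that position sequence:
positions: Tara→1, Yun→2, Ava→3, Uma→4, Raj→5, Omar→6
second ordering as positions: [1, 5, 2, 3, 4, 6]
Discordant pairs = inversions in this position sequence.
1: 0
5: 2, 3, 4 → 3
2: 0
3: 0
4: 0
6: 0
Total: 0 + 3 + 0 + 0 + 0 + 0 = 3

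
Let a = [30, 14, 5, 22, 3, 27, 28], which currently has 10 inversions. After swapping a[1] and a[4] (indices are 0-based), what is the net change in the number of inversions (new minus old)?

-3

Positions 1 and 4 hold 14 and 3; after swapping, the array is [30, 3, 5, 22, 14, 27, 28].
Sweep left to right; for each value list the smaller values that follow it:
30: 6
3: 0
5: 0
22: 1
14: 0
27: 0
28: 0
Sum: 6 + 0 + 0 + 1 + 0 + 0 + 0 = 7
Change: 7 − 10 = -3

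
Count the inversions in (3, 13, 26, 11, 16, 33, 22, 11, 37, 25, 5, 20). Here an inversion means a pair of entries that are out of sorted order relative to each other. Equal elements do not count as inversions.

27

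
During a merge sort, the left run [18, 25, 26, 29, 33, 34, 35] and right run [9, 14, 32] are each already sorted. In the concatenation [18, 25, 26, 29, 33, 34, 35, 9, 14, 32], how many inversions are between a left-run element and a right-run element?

Take each right-half value and tally the left-half values above it:
r = 9: 18, 25, 26, 29, 33, 34, 35 → 7
r = 14: 18, 25, 26, 29, 33, 34, 35 → 7
r = 32: 33, 34, 35 → 3
Cross-inversions: 7 + 7 + 3 = 17

17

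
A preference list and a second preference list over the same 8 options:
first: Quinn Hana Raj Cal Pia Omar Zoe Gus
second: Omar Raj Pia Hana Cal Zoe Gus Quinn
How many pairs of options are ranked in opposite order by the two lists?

14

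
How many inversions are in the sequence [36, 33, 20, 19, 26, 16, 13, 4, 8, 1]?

Element-by-element contributions:
36 → 33, 20, 19, 26, 16, 13, 4, 8, 1 → 9
33 → 20, 19, 26, 16, 13, 4, 8, 1 → 8
20 → 19, 16, 13, 4, 8, 1 → 6
19 → 16, 13, 4, 8, 1 → 5
26 → 16, 13, 4, 8, 1 → 5
16 → 13, 4, 8, 1 → 4
13 → 4, 8, 1 → 3
4 → 1 → 1
8 → 1 → 1
1 → none → 0
Sum: 9 + 8 + 6 + 5 + 5 + 4 + 3 + 1 + 1 + 0 = 42

42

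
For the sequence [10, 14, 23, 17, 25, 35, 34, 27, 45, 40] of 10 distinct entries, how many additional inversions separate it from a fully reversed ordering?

Maximum inversions for 10 distinct elements is C(10, 2) = 10·9/2 = 45.
Current inversions — for each element, count later smaller elements:
10: 0
14: 0
23: 1
17: 0
25: 0
35: 2
34: 1
27: 0
45: 1
40: 0
Current total: 0 + 0 + 1 + 0 + 0 + 2 + 1 + 0 + 1 + 0 = 5
Shortfall: 45 − 5 = 40

40 inversions short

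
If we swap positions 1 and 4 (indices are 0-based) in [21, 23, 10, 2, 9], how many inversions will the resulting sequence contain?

5

Positions 1 and 4 hold 23 and 9; after swapping, the array is [21, 9, 10, 2, 23].
Sweep left to right; for each value list the smaller values that follow it:
21 → 9, 10, 2 → 3
9 → 2 → 1
10 → 2 → 1
2 → none → 0
23 → none → 0
Sum: 3 + 1 + 1 + 0 + 0 = 5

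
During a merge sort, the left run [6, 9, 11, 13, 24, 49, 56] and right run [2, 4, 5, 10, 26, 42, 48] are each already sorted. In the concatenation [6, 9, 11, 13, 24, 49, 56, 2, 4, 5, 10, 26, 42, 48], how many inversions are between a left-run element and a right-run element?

Count, for every r in R, how many entries of L exceed r:
r = 2: 6, 9, 11, 13, 24, 49, 56 → 7
r = 4: 6, 9, 11, 13, 24, 49, 56 → 7
r = 5: 6, 9, 11, 13, 24, 49, 56 → 7
r = 10: 11, 13, 24, 49, 56 → 5
r = 26: 49, 56 → 2
r = 42: 49, 56 → 2
r = 48: 49, 56 → 2
Cross-inversions: 7 + 7 + 7 + 5 + 2 + 2 + 2 = 32

32 split inversions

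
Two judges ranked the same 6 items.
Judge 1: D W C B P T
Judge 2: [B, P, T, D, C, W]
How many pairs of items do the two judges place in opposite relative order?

Discordant pairs: 10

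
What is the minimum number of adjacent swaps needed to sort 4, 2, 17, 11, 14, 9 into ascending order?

6

The minimum number of adjacent swaps to sort an array equals its inversion count, since every such swap removes exactly one inversion.
Count inversions — for each element, later elements that are smaller:
4: 2 → 1
2: none → 0
17: 11, 14, 9 → 3
11: 9 → 1
14: 9 → 1
9: none → 0
Total inversions: 1 + 0 + 3 + 1 + 1 + 0 = 6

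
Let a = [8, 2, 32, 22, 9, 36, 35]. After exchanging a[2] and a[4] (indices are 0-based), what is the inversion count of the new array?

2 inversions

Positions 2 and 4 hold 32 and 9; after swapping, the array is [8, 2, 9, 22, 32, 36, 35].
Element-by-element contributions:
8 → 2 → 1
2 → none → 0
9 → none → 0
22 → none → 0
32 → none → 0
36 → 35 → 1
35 → none → 0
Sum: 1 + 0 + 0 + 0 + 0 + 1 + 0 = 2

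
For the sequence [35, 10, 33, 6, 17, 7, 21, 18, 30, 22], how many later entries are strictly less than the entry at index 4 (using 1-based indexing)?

0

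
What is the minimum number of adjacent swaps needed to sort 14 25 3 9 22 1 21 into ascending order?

Each adjacent swap fixes exactly one inversion, so the minimum swap count equals the number of inversions.
Count inversions — for each element, later elements that are smaller:
14: 3, 9, 1 → 3
25: 3, 9, 22, 1, 21 → 5
3: 1 → 1
9: 1 → 1
22: 1, 21 → 2
1: none → 0
21: none → 0
Total inversions: 3 + 5 + 1 + 1 + 2 + 0 + 0 = 12

12 adjacent swaps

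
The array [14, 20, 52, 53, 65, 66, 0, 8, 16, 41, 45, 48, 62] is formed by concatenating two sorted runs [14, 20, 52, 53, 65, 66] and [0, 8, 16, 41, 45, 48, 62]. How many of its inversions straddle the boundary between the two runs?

31 cross-inversions

Take each right-half value and tally the left-half values above it:
r = 0: 14, 20, 52, 53, 65, 66 → 6
r = 8: 14, 20, 52, 53, 65, 66 → 6
r = 16: 20, 52, 53, 65, 66 → 5
r = 41: 52, 53, 65, 66 → 4
r = 45: 52, 53, 65, 66 → 4
r = 48: 52, 53, 65, 66 → 4
r = 62: 65, 66 → 2
Cross-inversions: 6 + 6 + 5 + 4 + 4 + 4 + 2 = 31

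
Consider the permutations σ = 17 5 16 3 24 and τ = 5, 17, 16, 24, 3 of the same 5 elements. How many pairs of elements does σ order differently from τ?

2

Assign each item its position (1..5) in the first ordering, then rewrite the second ordering as that position sequence:
positions: 17→1, 5→2, 16→3, 3→4, 24→5
second ordering as positions: [2, 1, 3, 5, 4]
Discordant pairs = inversions in this position sequence.
2: 1 → 1
1: 0
3: 0
5: 4 → 1
4: 0
Total: 1 + 0 + 0 + 1 + 0 = 2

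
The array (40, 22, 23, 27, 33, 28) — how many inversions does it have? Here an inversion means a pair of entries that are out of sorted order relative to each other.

Out-of-order index pairs (1-indexed):
(1,2): 40 > 22
(1,3): 40 > 23
(1,4): 40 > 27
(1,5): 40 > 33
(1,6): 40 > 28
(5,6): 33 > 28
That's 6 pairs.

6 inversions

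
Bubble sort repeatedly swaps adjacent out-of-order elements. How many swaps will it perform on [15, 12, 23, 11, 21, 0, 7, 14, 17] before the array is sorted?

20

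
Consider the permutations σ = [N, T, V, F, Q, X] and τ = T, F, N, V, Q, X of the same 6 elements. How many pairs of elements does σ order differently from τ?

Assign each item its position (1..6) in the first ordering, then rewrite the second ordering as that position sequence:
positions: N→1, T→2, V→3, F→4, Q→5, X→6
second ordering as positions: [2, 4, 1, 3, 5, 6]
Discordant pairs = inversions in this position sequence.
2: 1 → 1
4: 1, 3 → 2
1: 0
3: 0
5: 0
6: 0
Total: 1 + 2 + 0 + 0 + 0 + 0 = 3

3 discordant pairs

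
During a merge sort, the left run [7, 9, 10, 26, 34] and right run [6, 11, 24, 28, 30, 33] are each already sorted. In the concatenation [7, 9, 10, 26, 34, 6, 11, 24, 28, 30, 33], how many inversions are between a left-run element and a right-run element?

For each element r of the right run, count left-run elements greater than r:
r = 6: 7, 9, 10, 26, 34 → 5
r = 11: 26, 34 → 2
r = 24: 26, 34 → 2
r = 28: 34 → 1
r = 30: 34 → 1
r = 33: 34 → 1
Cross-inversions: 5 + 2 + 2 + 1 + 1 + 1 = 12

Cross-inversions: 12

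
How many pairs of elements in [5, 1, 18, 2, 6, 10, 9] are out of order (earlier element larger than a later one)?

7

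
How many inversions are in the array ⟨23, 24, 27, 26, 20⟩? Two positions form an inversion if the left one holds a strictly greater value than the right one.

5 out-of-order pairs

Listing every pair i<j with a[i]>a[j] (using 0-based positions):
(0,4): 23 > 20
(1,4): 24 > 20
(2,3): 27 > 26
(2,4): 27 > 20
(3,4): 26 > 20
That's 5 pairs.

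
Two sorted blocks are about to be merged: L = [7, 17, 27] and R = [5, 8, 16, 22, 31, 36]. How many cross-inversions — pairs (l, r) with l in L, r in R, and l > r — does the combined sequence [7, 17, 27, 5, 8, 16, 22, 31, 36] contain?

Count, for every r in R, how many entries of L exceed r:
r = 5: 7, 17, 27 → 3
r = 8: 17, 27 → 2
r = 16: 17, 27 → 2
r = 22: 27 → 1
r = 31: none → 0
r = 36: none → 0
Cross-inversions: 3 + 2 + 2 + 1 + 0 + 0 = 8

Split inversions: 8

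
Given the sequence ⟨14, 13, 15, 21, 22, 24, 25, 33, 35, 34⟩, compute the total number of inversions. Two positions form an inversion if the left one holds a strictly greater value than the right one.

2

Element-by-element contributions:
14 → 13 → 1
13 → none → 0
15 → none → 0
21 → none → 0
22 → none → 0
24 → none → 0
25 → none → 0
33 → none → 0
35 → 34 → 1
34 → none → 0
Sum: 1 + 0 + 0 + 0 + 0 + 0 + 0 + 0 + 1 + 0 = 2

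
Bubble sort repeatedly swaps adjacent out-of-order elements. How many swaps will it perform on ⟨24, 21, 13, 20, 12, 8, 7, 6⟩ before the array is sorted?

Each adjacent swap fixes exactly one inversion, so the minimum swap count equals the number of inversions.
Count inversions — for each element, later elements that are smaller:
24: 21, 13, 20, 12, 8, 7, 6 → 7
21: 13, 20, 12, 8, 7, 6 → 6
13: 12, 8, 7, 6 → 4
20: 12, 8, 7, 6 → 4
12: 8, 7, 6 → 3
8: 7, 6 → 2
7: 6 → 1
6: none → 0
Total inversions: 7 + 6 + 4 + 4 + 3 + 2 + 1 + 0 = 27

Adjacent swaps: 27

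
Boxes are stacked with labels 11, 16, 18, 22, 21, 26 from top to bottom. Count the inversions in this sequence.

Inversions: 1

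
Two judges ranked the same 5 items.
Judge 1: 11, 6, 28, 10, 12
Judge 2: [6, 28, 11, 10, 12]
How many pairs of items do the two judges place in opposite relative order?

2

Assign each item its position (1..5) in the first ordering, then rewrite the second ordering as that position sequence:
positions: 11→1, 6→2, 28→3, 10→4, 12→5
second ordering as positions: [2, 3, 1, 4, 5]
Discordant pairs = inversions in this position sequence.
2: 1 → 1
3: 1 → 1
1: 0
4: 0
5: 0
Total: 1 + 1 + 0 + 0 + 0 = 2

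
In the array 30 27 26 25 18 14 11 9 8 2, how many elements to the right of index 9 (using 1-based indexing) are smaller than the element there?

1

The element at index 9 is 8.
Elements after it: 2
Those smaller than 8: 2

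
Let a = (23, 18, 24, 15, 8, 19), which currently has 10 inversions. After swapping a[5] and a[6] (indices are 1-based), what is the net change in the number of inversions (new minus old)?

+1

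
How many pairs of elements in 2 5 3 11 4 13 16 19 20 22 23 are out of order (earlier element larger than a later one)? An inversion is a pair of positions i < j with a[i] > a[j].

3

For each element, count later entries that are smaller:
2 → none → 0
5 → 3, 4 → 2
3 → none → 0
11 → 4 → 1
4 → none → 0
13 → none → 0
16 → none → 0
19 → none → 0
20 → none → 0
22 → none → 0
23 → none → 0
Sum: 0 + 2 + 0 + 1 + 0 + 0 + 0 + 0 + 0 + 0 + 0 = 3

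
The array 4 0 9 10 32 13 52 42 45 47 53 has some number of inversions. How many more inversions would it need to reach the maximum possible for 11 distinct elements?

Maximum inversions for 11 distinct elements is C(11, 2) = 11·10/2 = 55.
Current inversions — for each element, count later smaller elements:
4: 1
0: 0
9: 0
10: 0
32: 1
13: 0
52: 3
42: 0
45: 0
47: 0
53: 0
Current total: 1 + 0 + 0 + 0 + 1 + 0 + 3 + 0 + 0 + 0 + 0 = 5
Shortfall: 55 − 5 = 50

50 inversions short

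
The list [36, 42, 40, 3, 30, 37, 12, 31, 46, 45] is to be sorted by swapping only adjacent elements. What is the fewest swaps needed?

19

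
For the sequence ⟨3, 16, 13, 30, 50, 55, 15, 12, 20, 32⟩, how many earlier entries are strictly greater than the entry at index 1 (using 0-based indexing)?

0

The element at index 1 is 16.
Elements before it: 3
None of them are larger than 16.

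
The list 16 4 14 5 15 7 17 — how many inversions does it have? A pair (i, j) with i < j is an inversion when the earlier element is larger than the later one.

Out-of-order index pairs (1-indexed):
(1,2): 16 > 4
(1,3): 16 > 14
(1,4): 16 > 5
(1,5): 16 > 15
(1,6): 16 > 7
(3,4): 14 > 5
(3,6): 14 > 7
(5,6): 15 > 7
That's 8 pairs.

8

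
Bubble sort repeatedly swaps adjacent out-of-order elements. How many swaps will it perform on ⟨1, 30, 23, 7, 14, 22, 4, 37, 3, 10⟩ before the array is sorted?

There are 24 adjacent swaps.

Each adjacent swap fixes exactly one inversion, so the minimum swap count equals the number of inversions.
Count inversions — for each element, later elements that are smaller:
1: none → 0
30: 23, 7, 14, 22, 4, 3, 10 → 7
23: 7, 14, 22, 4, 3, 10 → 6
7: 4, 3 → 2
14: 4, 3, 10 → 3
22: 4, 3, 10 → 3
4: 3 → 1
37: 3, 10 → 2
3: none → 0
10: none → 0
Total inversions: 0 + 7 + 6 + 2 + 3 + 3 + 1 + 2 + 0 + 0 = 24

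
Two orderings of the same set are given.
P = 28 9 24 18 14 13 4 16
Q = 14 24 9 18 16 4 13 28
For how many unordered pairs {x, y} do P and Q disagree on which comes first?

14 disagreeing pairs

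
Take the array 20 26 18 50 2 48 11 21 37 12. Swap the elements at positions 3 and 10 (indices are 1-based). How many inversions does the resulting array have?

23

Positions 3 and 10 hold 18 and 12; after swapping, the array is [20, 26, 12, 50, 2, 48, 11, 21, 37, 18].
For each element, count later entries that are smaller:
20: 4
26: 5
12: 2
50: 6
2: 0
48: 4
11: 0
21: 1
37: 1
18: 0
Sum: 4 + 5 + 2 + 6 + 0 + 4 + 0 + 1 + 1 + 0 = 23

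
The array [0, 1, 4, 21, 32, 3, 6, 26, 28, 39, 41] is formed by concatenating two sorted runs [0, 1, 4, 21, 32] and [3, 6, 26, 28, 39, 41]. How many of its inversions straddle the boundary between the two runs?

Count, for every r in R, how many entries of L exceed r:
r = 3: 4, 21, 32 → 3
r = 6: 21, 32 → 2
r = 26: 32 → 1
r = 28: 32 → 1
r = 39: none → 0
r = 41: none → 0
Cross-inversions: 3 + 2 + 1 + 1 + 0 + 0 = 7

7 cross-inversions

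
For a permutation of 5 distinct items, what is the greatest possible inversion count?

Inversions: 10

The maximum occurs when the array is in strictly decreasing order: every one of the C(5, 2) pairs is inverted.
C(5, 2) = 5·4/2 = 10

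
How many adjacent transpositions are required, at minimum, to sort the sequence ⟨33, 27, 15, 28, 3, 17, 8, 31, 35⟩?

17

Each adjacent swap fixes exactly one inversion, so the minimum swap count equals the number of inversions.
Count inversions — for each element, later elements that are smaller:
33: 27, 15, 28, 3, 17, 8, 31 → 7
27: 15, 3, 17, 8 → 4
15: 3, 8 → 2
28: 3, 17, 8 → 3
3: none → 0
17: 8 → 1
8: none → 0
31: none → 0
35: none → 0
Total inversions: 7 + 4 + 2 + 3 + 0 + 1 + 0 + 0 + 0 = 17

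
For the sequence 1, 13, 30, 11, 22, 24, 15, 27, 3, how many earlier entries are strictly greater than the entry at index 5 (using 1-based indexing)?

1

The element at index 5 is 22.
Elements before it: 1, 13, 30, 11
Those larger than 22: 30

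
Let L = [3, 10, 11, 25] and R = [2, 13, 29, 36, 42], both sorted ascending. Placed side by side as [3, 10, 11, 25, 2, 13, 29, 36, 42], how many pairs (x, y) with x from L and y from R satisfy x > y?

5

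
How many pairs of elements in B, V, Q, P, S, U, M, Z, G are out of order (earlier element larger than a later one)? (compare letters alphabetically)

Element-by-element contributions:
B → none → 0
V → Q, P, S, U, M, G → 6
Q → P, M, G → 3
P → M, G → 2
S → M, G → 2
U → M, G → 2
M → G → 1
Z → G → 1
G → none → 0
Sum: 0 + 6 + 3 + 2 + 2 + 2 + 1 + 1 + 0 = 17

17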